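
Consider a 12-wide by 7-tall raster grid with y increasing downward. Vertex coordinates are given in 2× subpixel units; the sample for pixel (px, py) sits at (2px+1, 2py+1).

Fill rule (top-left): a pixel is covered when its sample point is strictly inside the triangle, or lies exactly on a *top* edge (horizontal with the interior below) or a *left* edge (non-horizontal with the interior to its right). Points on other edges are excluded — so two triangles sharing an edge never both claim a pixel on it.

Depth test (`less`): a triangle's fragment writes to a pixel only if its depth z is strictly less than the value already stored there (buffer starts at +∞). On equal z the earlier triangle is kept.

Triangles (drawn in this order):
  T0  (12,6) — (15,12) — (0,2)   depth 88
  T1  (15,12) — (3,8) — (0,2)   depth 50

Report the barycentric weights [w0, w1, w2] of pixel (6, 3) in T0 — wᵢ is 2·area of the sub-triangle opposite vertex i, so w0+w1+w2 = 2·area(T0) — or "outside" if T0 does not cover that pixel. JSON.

T0:
  2·area = 60
  edge (12, 6)→(15, 12): d=(3,6) right/bottom  bias=-1
  edge (15, 12)→(0, 2): d=(-15,-10) top-left  bias=+0
  edge (0, 2)→(12, 6): d=(12,4) right/bottom  bias=-1
    (1,1)@(3, 3): e=[45,15,0] → .  [on edge]
    (2,2)@(5, 5): e=[39,5,16] → X
    (3,2)@(7, 5): e=[27,25,8] → X
    (4,2)@(9, 5): e=[15,45,0] → .  [on edge]
    (2,3)@(5, 7): e=[45,-25,40] → .
    (3,3)@(7, 7): e=[33,-5,32] → .
    (4,3)@(9, 7): e=[21,15,24] → X
    (5,3)@(11, 7): e=[9,35,16] → X
    (6,3)@(13, 7): e=[-3,55,8] → .
    (7,3)@(15, 7): e=[-15,75,0] → .  [on edge]
    (4,4)@(9, 9): e=[27,-15,48] → .
    (5,4)@(11, 9): e=[15,5,40] → X
    (10,4)@(21, 9): e=[-45,105,0] → .  [on edge]
  covered (6 px):
    . . . . . . . . . . . .
    . . . . . . . . . . . .
    . . X X . . . . . . . .
    . . . . X X . . . . . .
    . . . . . X X . . . . .
    . . . . . . . . . . . .
    . . . . . . . . . . . .
T1:
  2·area = 60
  edge (15, 12)→(3, 8): d=(-12,-4) top-left  bias=+0
  edge (3, 8)→(0, 2): d=(-3,-6) top-left  bias=+0
  edge (0, 2)→(15, 12): d=(15,10) right/bottom  bias=-1
    (0,1)@(1, 3): e=[52,3,5] → X
    (1,1)@(3, 3): e=[60,15,-15] → .
    (0,2)@(1, 5): e=[28,-3,35] → .
    (1,2)@(3, 5): e=[36,9,15] → X
    (2,2)@(5, 5): e=[44,21,-5] → .
    (1,3)@(3, 7): e=[12,3,45] → X
    (2,3)@(5, 7): e=[20,15,25] → X
    (3,3)@(7, 7): e=[28,27,5] → X
    (4,3)@(9, 7): e=[36,39,-15] → .
    (1,4)@(3, 9): e=[-12,-3,75] → .
    (2,4)@(5, 9): e=[-4,9,55] → .
    (3,4)@(7, 9): e=[4,21,35] → X
  covered (8 px):
    . . . . . . . . . . . .
    X . . . . . . . . . . .
    . X . . . . . . . . . .
    . X X X . . . . . . . .
    . . . X X . . . . . . .
    . . . . . . X . . . . .
    . . . . . . . . . . . .

Result: "outside"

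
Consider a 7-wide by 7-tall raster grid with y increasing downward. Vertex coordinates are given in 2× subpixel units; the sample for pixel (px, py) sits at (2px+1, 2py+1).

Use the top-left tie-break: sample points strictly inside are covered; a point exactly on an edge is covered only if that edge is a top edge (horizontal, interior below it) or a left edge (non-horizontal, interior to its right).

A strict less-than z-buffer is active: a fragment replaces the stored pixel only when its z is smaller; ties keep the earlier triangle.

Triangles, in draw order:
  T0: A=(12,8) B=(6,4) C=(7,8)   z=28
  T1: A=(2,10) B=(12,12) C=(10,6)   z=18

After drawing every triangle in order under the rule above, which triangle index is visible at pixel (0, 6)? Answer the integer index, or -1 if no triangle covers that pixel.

T0:
  2·area = 20  (B↔C swapped to make it positive)
  edge (12, 8)→(7, 8): d=(-5,0) right/bottom  bias=-1
  edge (7, 8)→(6, 4): d=(-1,-4) top-left  bias=+0
  edge (6, 4)→(12, 8): d=(6,4) right/bottom  bias=-1
    (3,2)@(7, 5): e=[15,3,2] → X
    (4,2)@(9, 5): e=[15,11,-6] → .
    (3,3)@(7, 7): e=[5,1,14] → X
    (4,3)@(9, 7): e=[5,9,6] → X
    (5,3)@(11, 7): e=[5,17,-2] → .
    (3,4)@(7, 9): e=[-5,-1,26] → .
    (4,4)@(9, 9): e=[-5,7,18] → .
  covered (3 px):
    . . . . . . .
    . . . . . . .
    . . . X . . .
    . . . X X . .
    . . . . . . .
    . . . . . . .
    . . . . . . .
T1:
  2·area = 56  (B↔C swapped to make it positive)
  edge (2, 10)→(10, 6): d=(8,-4) top-left  bias=+0
  edge (10, 6)→(12, 12): d=(2,6) right/bottom  bias=-1
  edge (12, 12)→(2, 10): d=(-10,-2) top-left  bias=+0
    (4,1)@(9, 3): e=[-28,0,84] → .  [on edge]
    (4,3)@(9, 7): e=[4,8,44] → X
    (5,3)@(11, 7): e=[12,-4,48] → .
    (2,4)@(5, 9): e=[4,36,16] → X
    (3,4)@(7, 9): e=[12,24,20] → X
    (5,4)@(11, 9): e=[28,0,28] → .  [on edge]
    (2,5)@(5, 11): e=[20,40,-4] → .
    (3,5)@(7, 11): e=[28,28,0] → X  [on edge]
    (5,5)@(11, 11): e=[44,4,8] → X
    (6,5)@(13, 11): e=[52,-8,12] → .
    (3,6)@(7, 13): e=[44,32,-20] → .
    (4,6)@(9, 13): e=[52,20,-16] → .
  covered (7 px):
    . . . . . . .
    . . . . . . .
    . . . . . . .
    . . . . X . .
    . . X X X . .
    . . . X X X .
    . . . . . . .

Z-buffer (winner per pixel, '.' = empty):
  . . . . . . .
  . . . . . . .
  . . . 0 . . .
  . . . 0 1 . .
  . . 1 1 1 . .
  . . . 1 1 1 .
  . . . . . . .

Answer: -1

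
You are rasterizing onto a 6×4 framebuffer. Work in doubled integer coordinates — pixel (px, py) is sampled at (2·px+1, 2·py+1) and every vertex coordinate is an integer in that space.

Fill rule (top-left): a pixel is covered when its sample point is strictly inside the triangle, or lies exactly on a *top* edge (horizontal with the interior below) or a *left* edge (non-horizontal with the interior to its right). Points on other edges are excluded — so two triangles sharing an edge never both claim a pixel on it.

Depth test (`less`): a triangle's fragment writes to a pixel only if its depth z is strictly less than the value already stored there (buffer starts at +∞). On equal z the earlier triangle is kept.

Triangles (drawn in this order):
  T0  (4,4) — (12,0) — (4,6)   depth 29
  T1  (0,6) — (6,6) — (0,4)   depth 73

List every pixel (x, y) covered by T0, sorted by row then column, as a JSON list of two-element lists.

T0:
  2·area = 16
  edge (4, 4)→(12, 0): d=(8,-4) top-left  bias=+0
  edge (12, 0)→(4, 6): d=(-8,6) right/bottom  bias=-1
  edge (4, 6)→(4, 4): d=(0,-2) top-left  bias=+0
    (3,1)@(7, 3): e=[4,6,6] → #
    (4,1)@(9, 3): e=[12,-6,10] → ·
    (2,2)@(5, 5): e=[12,2,2] → #
    (3,2)@(7, 5): e=[20,-10,6] → ·
    (2,3)@(5, 7): e=[28,-14,2] → ·
  covered (2 px):
    · · · · · ·
    · · · # · ·
    · · # · · ·
    · · · · · ·
T1:
  2·area = 12  (B↔C swapped to make it positive)
  edge (0, 6)→(0, 4): d=(0,-2) top-left  bias=+0
  edge (0, 4)→(6, 6): d=(6,2) right/bottom  bias=-1
  edge (6, 6)→(0, 6): d=(-6,0) right/bottom  bias=-1
    (0,2)@(1, 5): e=[2,4,6] → #
    (1,2)@(3, 5): e=[6,0,6] → ·  [on edge]
    (0,3)@(1, 7): e=[2,16,-6] → ·
    (4,3)@(9, 7): e=[18,0,-6] → ·  [on edge]
  covered (1 px):
    · · · · · ·
    · · · · · ·
    # · · · · ·
    · · · · · ·

Result: [[3,1],[2,2]]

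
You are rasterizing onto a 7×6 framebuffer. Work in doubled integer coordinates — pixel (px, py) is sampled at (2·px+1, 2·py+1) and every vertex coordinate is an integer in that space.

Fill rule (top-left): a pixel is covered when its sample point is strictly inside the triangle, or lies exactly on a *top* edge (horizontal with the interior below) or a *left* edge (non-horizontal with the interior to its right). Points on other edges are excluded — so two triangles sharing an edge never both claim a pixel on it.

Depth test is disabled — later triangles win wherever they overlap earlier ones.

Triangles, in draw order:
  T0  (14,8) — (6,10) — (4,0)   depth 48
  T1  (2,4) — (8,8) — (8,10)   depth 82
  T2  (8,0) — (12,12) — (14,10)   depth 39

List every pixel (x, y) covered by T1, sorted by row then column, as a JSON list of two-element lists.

T0:
  2·area = 84
  edge (14, 8)→(6, 10): d=(-8,2) right/bottom  bias=-1
  edge (6, 10)→(4, 0): d=(-2,-10) top-left  bias=+0
  edge (4, 0)→(14, 8): d=(10,8) right/bottom  bias=-1
    (2,0)@(5, 1): e=[74,8,2] → █
    (3,0)@(7, 1): e=[70,28,-14] → ·
    (2,1)@(5, 3): e=[58,4,22] → █
    (3,1)@(7, 3): e=[54,24,6] → █
    (4,1)@(9, 3): e=[50,44,-10] → ·
    (2,2)@(5, 5): e=[42,0,42] → █  [on edge]
    (4,2)@(9, 5): e=[34,40,10] → █
    (5,2)@(11, 5): e=[30,60,-6] → ·
    (2,3)@(5, 7): e=[26,-4,62] → ·
    (3,3)@(7, 7): e=[22,16,46] → █
    (5,3)@(11, 7): e=[14,56,14] → █
    (6,3)@(13, 7): e=[10,76,-2] → ·
  covered (11 px):
    · · █ · · · ·
    · · █ █ · · ·
    · · █ █ █ · ·
    · · · █ █ █ ·
    · · · █ █ · ·
    · · · · · · ·
T1:
  2·area = 12
  edge (2, 4)→(8, 8): d=(6,4) right/bottom  bias=-1
  edge (8, 8)→(8, 10): d=(0,2) right/bottom  bias=-1
  edge (8, 10)→(2, 4): d=(-6,-6) top-left  bias=+0
    (0,1)@(1, 3): e=[-2,14,0] → ·  [on edge]
    (1,2)@(3, 5): e=[2,10,0] → █  [on edge]
    (2,2)@(5, 5): e=[-6,6,12] → ·
    (1,3)@(3, 7): e=[14,10,-12] → ·
    (2,3)@(5, 7): e=[6,6,0] → █  [on edge]
    (3,3)@(7, 7): e=[-2,2,12] → ·
    (2,4)@(5, 9): e=[18,6,-12] → ·
    (3,4)@(7, 9): e=[10,2,0] → █  [on edge]
    (4,4)@(9, 9): e=[2,-2,12] → ·
    (3,5)@(7, 11): e=[22,2,-12] → ·
    (4,5)@(9, 11): e=[14,-2,0] → ·  [on edge]
  covered (3 px):
    · · · · · · ·
    · · · · · · ·
    · █ · · · · ·
    · · █ · · · ·
    · · · █ · · ·
    · · · · · · ·
T2:
  2·area = 32  (B↔C swapped to make it positive)
  edge (8, 0)→(14, 10): d=(6,10) right/bottom  bias=-1
  edge (14, 10)→(12, 12): d=(-2,2) right/bottom  bias=-1
  edge (12, 12)→(8, 0): d=(-4,-12) top-left  bias=+0
    (4,1)@(9, 3): e=[8,24,0] → █  [on edge]
    (5,1)@(11, 3): e=[-12,20,24] → ·
    (4,2)@(9, 5): e=[20,20,-8] → ·
    (5,2)@(11, 5): e=[0,16,16] → ·  [on edge]
    (5,3)@(11, 7): e=[12,12,8] → █
    (6,3)@(13, 7): e=[-8,8,32] → ·
    (5,4)@(11, 9): e=[24,8,0] → █  [on edge]
    (6,4)@(13, 9): e=[4,4,24] → █
    (5,5)@(11, 11): e=[36,4,-8] → ·
    (6,5)@(13, 11): e=[16,0,16] → ·  [on edge]
  covered (4 px):
    · · · · · · ·
    · · · · █ · ·
    · · · · · · ·
    · · · · · █ ·
    · · · · · █ █
    · · · · · · ·

Answer: [[1,2],[2,3],[3,4]]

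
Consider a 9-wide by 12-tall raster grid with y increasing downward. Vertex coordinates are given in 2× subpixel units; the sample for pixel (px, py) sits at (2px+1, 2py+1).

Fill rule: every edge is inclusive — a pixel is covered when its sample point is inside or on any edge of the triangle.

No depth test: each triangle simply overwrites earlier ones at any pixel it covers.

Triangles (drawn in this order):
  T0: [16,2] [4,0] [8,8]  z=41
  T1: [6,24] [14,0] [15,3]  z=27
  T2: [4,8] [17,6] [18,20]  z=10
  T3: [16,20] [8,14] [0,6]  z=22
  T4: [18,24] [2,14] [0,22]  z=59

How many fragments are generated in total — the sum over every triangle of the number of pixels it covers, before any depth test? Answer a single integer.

T0:
  2·area = 88  (B↔C swapped to make it positive)
  edge (16, 2)→(8, 8): d=(-8,6) inclusive
  edge (8, 8)→(4, 0): d=(-4,-8) inclusive
  edge (4, 0)→(16, 2): d=(12,2) inclusive
    (2,0)@(5, 1): e=[74,4,10] → X
    (3,0)@(7, 1): e=[62,20,6] → X
    (4,0)@(9, 1): e=[50,36,2] → X
    (5,0)@(11, 1): e=[38,52,-2] → .
    (2,1)@(5, 3): e=[58,-4,34] → .
    (3,1)@(7, 3): e=[46,12,30] → X
    (5,1)@(11, 3): e=[22,44,22] → X
    (6,1)@(13, 3): e=[10,60,18] → X
    (7,1)@(15, 3): e=[-2,76,14] → .
    (3,2)@(7, 5): e=[30,4,54] → X
    (6,2)@(13, 5): e=[-6,52,42] → .
    (3,3)@(7, 7): e=[14,-4,78] → .
  covered (11 px):
    . . X X X . . . .
    . . . X X X X . .
    . . . X X X . . .
    . . . . X . . . .
    . . . . . . . . .
    . . . . . . . . .
    . . . . . . . . .
    . . . . . . . . .
    . . . . . . . . .
    . . . . . . . . .
    . . . . . . . . .
    . . . . . . . . .
T1:
  2·area = 48
  edge (6, 24)→(14, 0): d=(8,-24) inclusive
  edge (14, 0)→(15, 3): d=(1,3) inclusive
  edge (15, 3)→(6, 24): d=(-9,21) inclusive
    (6,1)@(13, 3): e=[0,6,42] → X  [on edge]
    (7,1)@(15, 3): e=[48,0,0] → X  [on edge]
    (8,1)@(17, 3): e=[96,-6,-42] → .
    (6,2)@(13, 5): e=[16,8,24] → X
    (7,2)@(15, 5): e=[64,2,-18] → .
    (6,3)@(13, 7): e=[32,10,6] → X
    (7,3)@(15, 7): e=[80,4,-36] → .
    (5,4)@(11, 9): e=[0,18,30] → X  [on edge]
    (6,4)@(13, 9): e=[48,12,-12] → .
    (8,4)@(17, 9): e=[144,0,-96] → .  [on edge]
    (5,5)@(11, 11): e=[16,20,12] → X
    (6,5)@(13, 11): e=[64,14,-30] → .
    (4,7)@(9, 15): e=[0,30,18] → X  [on edge]
    (4,8)@(9, 17): e=[16,32,0] → X  [on edge]
    (3,10)@(7, 21): e=[0,42,6] → X  [on edge]
  covered (9 px):
    . . . . . . . . .
    . . . . . . X X .
    . . . . . . X . .
    . . . . . . X . .
    . . . . . X . . .
    . . . . . X . . .
    . . . . . . . . .
    . . . . X . . . .
    . . . . X . . . .
    . . . . . . . . .
    . . . X . . . . .
    . . . . . . . . .
T2:
  2·area = 184
  edge (4, 8)→(17, 6): d=(13,-2) inclusive
  edge (17, 6)→(18, 20): d=(1,14) inclusive
  edge (18, 20)→(4, 8): d=(-14,-12) inclusive
    (5,3)@(11, 7): e=[1,85,98] → X
    (6,3)@(13, 7): e=[5,57,122] → X
    (7,3)@(15, 7): e=[9,29,146] → X
    (8,3)@(17, 7): e=[13,1,170] → X
    (3,4)@(7, 9): e=[19,143,22] → X
    (4,4)@(9, 9): e=[23,115,46] → X
    (3,5)@(7, 11): e=[45,145,-6] → .
    (4,5)@(9, 11): e=[49,117,18] → X
    (4,6)@(9, 13): e=[75,119,-10] → .
    (5,6)@(11, 13): e=[79,91,14] → X
    (5,7)@(11, 15): e=[105,93,-14] → .
    (6,7)@(13, 15): e=[109,65,10] → X
  covered (25 px):
    . . . . . . . . .
    . . . . . . . . .
    . . . . . . . . .
    . . . . . X X X X
    . . . X X X X X X
    . . . . X X X X X
    . . . . . X X X X
    . . . . . . X X X
    . . . . . . . X X
    . . . . . . . . X
    . . . . . . . . .
    . . . . . . . . .
T3:
  2·area = 16
  edge (16, 20)→(8, 14): d=(-8,-6) inclusive
  edge (8, 14)→(0, 6): d=(-8,-8) inclusive
  edge (0, 6)→(16, 20): d=(16,14) inclusive
    (0,3)@(1, 7): e=[14,0,2] → X  [on edge]
    (1,3)@(3, 7): e=[26,16,-26] → .
    (0,4)@(1, 9): e=[-2,-16,34] → .
    (1,4)@(3, 9): e=[10,0,6] → X  [on edge]
    (2,4)@(5, 9): e=[22,16,-22] → .
    (1,5)@(3, 11): e=[-6,-16,38] → .
    (2,5)@(5, 11): e=[6,0,10] → X  [on edge]
    (3,5)@(7, 11): e=[18,16,-18] → .
    (2,6)@(5, 13): e=[-10,-16,42] → .
    (3,6)@(7, 13): e=[2,0,14] → X  [on edge]
    (4,6)@(9, 13): e=[14,16,-14] → .
    (3,7)@(7, 15): e=[-14,-16,46] → .
    (4,7)@(9, 15): e=[-2,0,18] → .  [on edge]
    (5,8)@(11, 17): e=[-6,0,22] → .  [on edge]
    (6,9)@(13, 19): e=[-10,0,26] → .  [on edge]
    (7,10)@(15, 21): e=[-14,0,30] → .  [on edge]
    (8,11)@(17, 23): e=[-18,0,34] → .  [on edge]
  covered (4 px):
    . . . . . . . . .
    . . . . . . . . .
    . . . . . . . . .
    X . . . . . . . .
    . X . . . . . . .
    . . X . . . . . .
    . . . X . . . . .
    . . . . . . . . .
    . . . . . . . . .
    . . . . . . . . .
    . . . . . . . . .
    . . . . . . . . .
T4:
  2·area = 148  (B↔C swapped to make it positive)
  edge (18, 24)→(0, 22): d=(-18,-2) inclusive
  edge (0, 22)→(2, 14): d=(2,-8) inclusive
  edge (2, 14)→(18, 24): d=(16,10) inclusive
    (1,7)@(3, 15): e=[132,10,6] → X
    (2,7)@(5, 15): e=[136,26,-14] → .
    (1,8)@(3, 17): e=[96,14,38] → X
    (2,8)@(5, 17): e=[100,30,18] → X
    (3,8)@(7, 17): e=[104,46,-2] → .
    (0,9)@(1, 19): e=[56,2,90] → X
    (3,9)@(7, 19): e=[68,50,30] → X
    (4,9)@(9, 19): e=[72,66,10] → X
    (5,9)@(11, 19): e=[76,82,-10] → .
    (0,10)@(1, 21): e=[20,6,122] → X
    (5,10)@(11, 21): e=[40,86,22] → X
    (6,10)@(13, 21): e=[44,102,2] → X
    (4,11)@(9, 23): e=[0,74,74] → X  [on edge]
  covered (19 px):
    . . . . . . . . .
    . . . . . . . . .
    . . . . . . . . .
    . . . . . . . . .
    . . . . . . . . .
    . . . . . . . . .
    . . . . . . . . .
    . X . . . . . . .
    . X X . . . . . .
    X X X X X . . . .
    X X X X X X X . .
    . . . . X X X X .

Answer: 68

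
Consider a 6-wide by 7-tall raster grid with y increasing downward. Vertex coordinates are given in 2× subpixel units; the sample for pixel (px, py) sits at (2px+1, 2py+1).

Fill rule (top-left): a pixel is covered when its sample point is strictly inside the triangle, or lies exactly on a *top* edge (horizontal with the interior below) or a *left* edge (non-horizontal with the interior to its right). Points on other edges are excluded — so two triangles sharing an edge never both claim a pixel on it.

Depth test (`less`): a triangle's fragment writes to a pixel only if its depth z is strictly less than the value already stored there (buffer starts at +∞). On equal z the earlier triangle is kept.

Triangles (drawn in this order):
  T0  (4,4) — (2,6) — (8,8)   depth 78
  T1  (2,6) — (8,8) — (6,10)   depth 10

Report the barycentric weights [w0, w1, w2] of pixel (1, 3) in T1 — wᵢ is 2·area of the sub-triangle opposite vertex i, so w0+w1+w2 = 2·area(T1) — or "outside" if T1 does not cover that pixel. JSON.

T0:
  2·area = 16  (B↔C swapped to make it positive)
  edge (4, 4)→(8, 8): d=(4,4) right/bottom  bias=-1
  edge (8, 8)→(2, 6): d=(-6,-2) top-left  bias=+0
  edge (2, 6)→(4, 4): d=(2,-2) top-left  bias=+0
    (0,0)@(1, 1): e=[0,28,-12] → .  [on edge]
    (3,0)@(7, 1): e=[-24,40,0] → .  [on edge]
    (1,1)@(3, 3): e=[0,20,-4] → .  [on edge]
    (2,1)@(5, 3): e=[-8,24,0] → .  [on edge]
    (1,2)@(3, 5): e=[8,8,0] → X  [on edge]
    (2,2)@(5, 5): e=[0,12,4] → .  [on edge]
    (0,3)@(1, 7): e=[24,-8,0] → .  [on edge]
    (1,3)@(3, 7): e=[16,-4,4] → .
    (2,3)@(5, 7): e=[8,0,8] → X  [on edge]
    (3,3)@(7, 7): e=[0,4,12] → .  [on edge]
    (2,4)@(5, 9): e=[16,-12,12] → .
    (4,4)@(9, 9): e=[0,-4,20] → .  [on edge]
    (5,4)@(11, 9): e=[-8,0,24] → .  [on edge]
    (5,5)@(11, 11): e=[0,-12,28] → .  [on edge]
  covered (2 px):
    . . . . . .
    . . . . . .
    . X . . . .
    . . X . . .
    . . . . . .
    . . . . . .
    . . . . . .
T1:
  2·area = 16
  edge (2, 6)→(8, 8): d=(6,2) right/bottom  bias=-1
  edge (8, 8)→(6, 10): d=(-2,2) right/bottom  bias=-1
  edge (6, 10)→(2, 6): d=(-4,-4) top-left  bias=+0
    (0,2)@(1, 5): e=[-4,20,0] → .  [on edge]
    (5,2)@(11, 5): e=[-24,0,40] → .  [on edge]
    (1,3)@(3, 7): e=[4,12,0] → X  [on edge]
    (2,3)@(5, 7): e=[0,8,8] → .  [on edge]
    (4,3)@(9, 7): e=[-8,0,24] → .  [on edge]
    (1,4)@(3, 9): e=[16,8,-8] → .
    (2,4)@(5, 9): e=[12,4,0] → X  [on edge]
    (3,4)@(7, 9): e=[8,0,8] → .  [on edge]
    (5,4)@(11, 9): e=[0,-8,24] → .  [on edge]
    (2,5)@(5, 11): e=[24,0,-8] → .  [on edge]
    (3,5)@(7, 11): e=[20,-4,0] → .  [on edge]
    (1,6)@(3, 13): e=[40,0,-24] → .  [on edge]
    (4,6)@(9, 13): e=[28,-12,0] → .  [on edge]
  covered (2 px):
    . . . . . .
    . . . . . .
    . . . . . .
    . X . . . .
    . . X . . .
    . . . . . .
    . . . . . .

Result: [12,0,4]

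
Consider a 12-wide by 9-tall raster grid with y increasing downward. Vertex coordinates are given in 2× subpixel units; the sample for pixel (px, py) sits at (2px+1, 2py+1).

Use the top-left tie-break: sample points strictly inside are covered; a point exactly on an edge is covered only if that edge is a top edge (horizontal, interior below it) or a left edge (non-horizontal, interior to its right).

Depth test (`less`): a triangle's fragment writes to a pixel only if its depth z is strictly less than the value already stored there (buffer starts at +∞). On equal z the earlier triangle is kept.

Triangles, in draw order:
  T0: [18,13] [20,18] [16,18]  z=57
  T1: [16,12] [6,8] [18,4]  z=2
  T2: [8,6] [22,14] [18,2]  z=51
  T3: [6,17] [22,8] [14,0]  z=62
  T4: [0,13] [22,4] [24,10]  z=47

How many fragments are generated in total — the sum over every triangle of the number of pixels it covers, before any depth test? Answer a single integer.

T0:
  2·area = 20
  edge (18, 13)→(20, 18): d=(2,5) right/bottom  bias=-1
  edge (20, 18)→(16, 18): d=(-4,0) right/bottom  bias=-1
  edge (16, 18)→(18, 13): d=(2,-5) top-left  bias=+0
    (8,8)@(17, 17): e=[13,4,3] → █
    (9,8)@(19, 17): e=[3,4,13] → █
    (10,8)@(21, 17): e=[-7,4,23] → ·
  covered (2 px):
    · · · · · · · · · · · ·
    · · · · · · · · · · · ·
    · · · · · · · · · · · ·
    · · · · · · · · · · · ·
    · · · · · · · · · · · ·
    · · · · · · · · · · · ·
    · · · · · · · · · · · ·
    · · · · · · · · · · · ·
    · · · · · · · · █ █ · ·
T1:
  2·area = 88
  edge (16, 12)→(6, 8): d=(-10,-4) top-left  bias=+0
  edge (6, 8)→(18, 4): d=(12,-4) top-left  bias=+0
  edge (18, 4)→(16, 12): d=(-2,8) right/bottom  bias=-1
    (10,1)@(21, 3): e=[110,0,-22] → ·  [on edge]
    (7,2)@(15, 5): e=[66,0,22] → █  [on edge]
    (8,2)@(17, 5): e=[74,8,6] → █
    (9,2)@(19, 5): e=[82,16,-10] → ·
    (4,3)@(9, 7): e=[22,0,66] → █  [on edge]
    (5,3)@(11, 7): e=[30,8,50] → █
    (6,3)@(13, 7): e=[38,16,34] → █
    (9,3)@(19, 7): e=[62,40,-14] → ·
    (1,4)@(3, 9): e=[-22,0,110] → ·  [on edge]
    (4,4)@(9, 9): e=[2,24,62] → █
    (8,4)@(17, 9): e=[34,56,-2] → ·
    (4,5)@(9, 11): e=[-18,48,58] → ·
  covered (12 px):
    · · · · · · · · · · · ·
    · · · · · · · · · · · ·
    · · · · · · · █ █ · · ·
    · · · · █ █ █ █ █ · · ·
    · · · · █ █ █ █ · · · ·
    · · · · · · · █ · · · ·
    · · · · · · · · · · · ·
    · · · · · · · · · · · ·
    · · · · · · · · · · · ·
T2:
  2·area = 136  (B↔C swapped to make it positive)
  edge (8, 6)→(18, 2): d=(10,-4) top-left  bias=+0
  edge (18, 2)→(22, 14): d=(4,12) right/bottom  bias=-1
  edge (22, 14)→(8, 6): d=(-14,-8) top-left  bias=+0
    (8,1)@(17, 3): e=[6,16,114] → █
    (9,1)@(19, 3): e=[14,-8,130] → ·
    (5,2)@(11, 5): e=[2,96,38] → █
    (6,2)@(13, 5): e=[10,72,54] → █
    (7,2)@(15, 5): e=[18,48,70] → █
    (9,2)@(19, 5): e=[34,0,102] → ·  [on edge]
    (5,3)@(11, 7): e=[22,104,10] → █
    (9,3)@(19, 7): e=[54,8,74] → █
    (10,3)@(21, 7): e=[62,-16,90] → ·
    (5,4)@(11, 9): e=[42,112,-18] → ·
    (6,4)@(13, 9): e=[50,88,-2] → ·
    (7,4)@(15, 9): e=[58,64,14] → █
    (10,5)@(21, 11): e=[102,0,34] → ·  [on edge]
    (11,8)@(23, 17): e=[170,0,-34] → ·  [on edge]
  covered (16 px):
    · · · · · · · · · · · ·
    · · · · · · · · █ · · ·
    · · · · · █ █ █ █ · · ·
    · · · · · █ █ █ █ █ · ·
    · · · · · · · █ █ █ · ·
    · · · · · · · · █ █ · ·
    · · · · · · · · · · █ ·
    · · · · · · · · · · · ·
    · · · · · · · · · · · ·
T3:
  2·area = 200  (B↔C swapped to make it positive)
  edge (6, 17)→(14, 0): d=(8,-17) top-left  bias=+0
  edge (14, 0)→(22, 8): d=(8,8) right/bottom  bias=-1
  edge (22, 8)→(6, 17): d=(-16,9) right/bottom  bias=-1
    (7,0)@(15, 1): e=[25,0,175] → ·  [on edge]
    (6,1)@(13, 3): e=[7,32,161] → █
    (7,1)@(15, 3): e=[41,16,143] → █
    (8,1)@(17, 3): e=[75,0,125] → ·  [on edge]
    (6,2)@(13, 5): e=[23,48,129] → █
    (8,2)@(17, 5): e=[91,16,93] → █
    (9,2)@(19, 5): e=[125,0,75] → ·  [on edge]
    (5,3)@(11, 7): e=[5,80,115] → █
    (9,3)@(19, 7): e=[141,16,43] → █
    (10,3)@(21, 7): e=[175,0,25] → ·  [on edge]
    (5,4)@(11, 9): e=[21,96,83] → █
    (10,4)@(21, 9): e=[191,16,-7] → ·
    (11,4)@(23, 9): e=[225,0,-25] → ·  [on edge]
  covered (24 px):
    · · · · · · · · · · · ·
    · · · · · · █ █ · · · ·
    · · · · · · █ █ █ · · ·
    · · · · · █ █ █ █ █ · ·
    · · · · · █ █ █ █ █ · ·
    · · · · █ █ █ █ · · · ·
    · · · · █ █ █ · · · · ·
    · · · █ █ · · · · · · ·
    · · · · · · · · · · · ·
T4:
  2·area = 150
  edge (0, 13)→(22, 4): d=(22,-9) top-left  bias=+0
  edge (22, 4)→(24, 10): d=(2,6) right/bottom  bias=-1
  edge (24, 10)→(0, 13): d=(-24,3) right/bottom  bias=-1
    (10,0)@(21, 1): e=[-75,0,225] → ·  [on edge]
    (10,2)@(21, 5): e=[13,8,129] → █
    (11,2)@(23, 5): e=[31,-4,123] → ·
    (7,3)@(15, 7): e=[3,48,99] → █
    (8,3)@(17, 7): e=[21,36,93] → █
    (9,3)@(19, 7): e=[39,24,87] → █
    (11,3)@(23, 7): e=[75,0,75] → ·  [on edge]
    (5,4)@(11, 9): e=[11,76,63] → █
    (6,4)@(13, 9): e=[29,64,57] → █
    (11,4)@(23, 9): e=[119,4,27] → █
    (2,5)@(5, 11): e=[1,116,33] → █
    (3,5)@(7, 11): e=[19,104,27] → █
  covered (18 px):
    · · · · · · · · · · · ·
    · · · · · · · · · · · ·
    · · · · · · · · · · █ ·
    · · · · · · · █ █ █ █ ·
    · · · · · █ █ █ █ █ █ █
    · · █ █ █ █ █ █ · · · ·
    · · · · · · · · · · · ·
    · · · · · · · · · · · ·
    · · · · · · · · · · · ·

Answer: 72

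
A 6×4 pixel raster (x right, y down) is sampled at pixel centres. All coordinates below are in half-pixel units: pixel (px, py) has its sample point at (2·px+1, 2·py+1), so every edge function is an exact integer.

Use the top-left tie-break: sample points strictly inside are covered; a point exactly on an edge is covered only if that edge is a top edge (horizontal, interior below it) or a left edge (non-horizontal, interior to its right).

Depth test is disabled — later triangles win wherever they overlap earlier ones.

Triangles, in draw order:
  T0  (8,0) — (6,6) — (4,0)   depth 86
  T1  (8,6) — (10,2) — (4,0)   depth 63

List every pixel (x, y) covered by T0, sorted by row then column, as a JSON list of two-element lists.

T0:
  2·area = 24
  edge (8, 0)→(6, 6): d=(-2,6) right/bottom  bias=-1
  edge (6, 6)→(4, 0): d=(-2,-6) top-left  bias=+0
  edge (4, 0)→(8, 0): d=(4,0) top-left  bias=+0
    (2,0)@(5, 1): e=[16,4,4] → █
    (3,0)@(7, 1): e=[4,16,4] → █
    (4,0)@(9, 1): e=[-8,28,4] → ·
    (2,1)@(5, 3): e=[12,0,12] → █  [on edge]
    (3,1)@(7, 3): e=[0,12,12] → ·  [on edge]
    (2,2)@(5, 5): e=[8,-4,20] → ·
  covered (3 px):
    · · █ █ · ·
    · · █ · · ·
    · · · · · ·
    · · · · · ·
T1:
  2·area = 28  (B↔C swapped to make it positive)
  edge (8, 6)→(4, 0): d=(-4,-6) top-left  bias=+0
  edge (4, 0)→(10, 2): d=(6,2) right/bottom  bias=-1
  edge (10, 2)→(8, 6): d=(-2,4) right/bottom  bias=-1
    (2,0)@(5, 1): e=[2,4,22] → █
    (3,0)@(7, 1): e=[14,0,14] → ·  [on edge]
    (2,1)@(5, 3): e=[-6,16,18] → ·
    (3,1)@(7, 3): e=[6,12,10] → █
    (4,1)@(9, 3): e=[18,8,2] → █
    (5,1)@(11, 3): e=[30,4,-6] → ·
    (3,2)@(7, 5): e=[-2,24,6] → ·
    (4,2)@(9, 5): e=[10,20,-2] → ·
  covered (3 px):
    · · █ · · ·
    · · · █ █ ·
    · · · · · ·
    · · · · · ·

Final: [[2,0],[3,0],[2,1]]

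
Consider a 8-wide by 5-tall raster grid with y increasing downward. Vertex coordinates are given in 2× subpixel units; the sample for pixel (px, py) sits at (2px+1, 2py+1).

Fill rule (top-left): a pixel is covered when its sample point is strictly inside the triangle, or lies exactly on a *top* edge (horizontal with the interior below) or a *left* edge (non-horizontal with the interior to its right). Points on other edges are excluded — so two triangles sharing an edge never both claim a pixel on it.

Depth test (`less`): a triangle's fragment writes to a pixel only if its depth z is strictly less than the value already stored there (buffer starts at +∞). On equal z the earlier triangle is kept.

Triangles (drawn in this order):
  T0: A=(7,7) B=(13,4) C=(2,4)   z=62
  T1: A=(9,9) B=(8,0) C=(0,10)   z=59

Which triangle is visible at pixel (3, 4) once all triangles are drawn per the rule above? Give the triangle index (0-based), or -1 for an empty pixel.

T0:
  2·area = 33  (B↔C swapped to make it positive)
  edge (7, 7)→(2, 4): d=(-5,-3) top-left  bias=+0
  edge (2, 4)→(13, 4): d=(11,0) top-left  bias=+0
  edge (13, 4)→(7, 7): d=(-6,3) right/bottom  bias=-1
    (7,1)@(15, 3): e=[44,-11,0] → ·  [on edge]
    (2,2)@(5, 5): e=[4,11,18] → #
    (3,2)@(7, 5): e=[10,11,12] → #
    (4,2)@(9, 5): e=[16,11,6] → #
    (5,2)@(11, 5): e=[22,11,0] → ·  [on edge]
    (2,3)@(5, 7): e=[-6,33,6] → ·
    (3,3)@(7, 7): e=[0,33,0] → ·  [on edge]
    (4,3)@(9, 7): e=[6,33,-6] → ·
    (1,4)@(3, 9): e=[-22,55,0] → ·  [on edge]
  covered (3 px):
    · · · · · · · ·
    · · · · · · · ·
    · · # # # · · ·
    · · · · · · · ·
    · · · · · · · ·
T1:
  2·area = 82  (B↔C swapped to make it positive)
  edge (9, 9)→(0, 10): d=(-9,1) right/bottom  bias=-1
  edge (0, 10)→(8, 0): d=(8,-10) top-left  bias=+0
  edge (8, 0)→(9, 9): d=(1,9) right/bottom  bias=-1
    (3,1)@(7, 3): e=[56,14,12] → #
    (4,1)@(9, 3): e=[54,34,-6] → ·
    (2,2)@(5, 5): e=[40,10,32] → #
    (4,2)@(9, 5): e=[36,50,-4] → ·
    (1,3)@(3, 7): e=[24,6,52] → #
    (4,3)@(9, 7): e=[18,66,-2] → ·
    (0,4)@(1, 9): e=[8,2,72] → #
    (4,4)@(9, 9): e=[0,82,0] → ·  [on edge]
  covered (10 px):
    · · · · · · · ·
    · · · # · · · ·
    · · # # · · · ·
    · # # # · · · ·
    # # # # · · · ·

Z-buffer (winner per pixel, '.' = empty):
  . . . . . . . .
  . . . 1 . . . .
  . . 1 1 0 . . .
  . 1 1 1 . . . .
  1 1 1 1 . . . .

Result: 1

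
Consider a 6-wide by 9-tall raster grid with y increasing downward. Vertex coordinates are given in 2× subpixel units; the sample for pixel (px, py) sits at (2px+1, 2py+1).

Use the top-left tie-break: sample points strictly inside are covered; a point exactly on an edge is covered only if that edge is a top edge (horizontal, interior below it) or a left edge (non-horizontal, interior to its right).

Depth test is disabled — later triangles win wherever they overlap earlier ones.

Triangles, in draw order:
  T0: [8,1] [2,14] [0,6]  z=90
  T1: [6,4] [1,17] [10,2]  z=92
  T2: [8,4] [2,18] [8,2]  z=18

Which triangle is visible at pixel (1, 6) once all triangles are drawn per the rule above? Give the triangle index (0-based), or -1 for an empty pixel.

T0:
  2·area = 74
  edge (8, 1)→(2, 14): d=(-6,13) right/bottom  bias=-1
  edge (2, 14)→(0, 6): d=(-2,-8) top-left  bias=+0
  edge (0, 6)→(8, 1): d=(8,-5) top-left  bias=+0
    (2,1)@(5, 3): e=[27,46,1] → #
    (3,1)@(7, 3): e=[1,62,11] → #
    (4,1)@(9, 3): e=[-25,78,21] → ·
    (1,2)@(3, 5): e=[41,26,7] → #
    (3,2)@(7, 5): e=[-11,58,27] → ·
    (0,3)@(1, 7): e=[55,6,13] → #
    (3,3)@(7, 7): e=[-23,54,43] → ·
    (0,4)@(1, 9): e=[43,2,29] → #
    (2,4)@(5, 9): e=[-9,34,49] → ·
    (0,5)@(1, 11): e=[31,-2,45] → ·
    (1,5)@(3, 11): e=[5,14,55] → #
    (2,5)@(5, 11): e=[-21,30,65] → ·
  covered (10 px):
    · · · · · ·
    · · # # · ·
    · # # · · ·
    # # # · · ·
    # # · · · ·
    · # · · · ·
    · · · · · ·
    · · · · · ·
    · · · · · ·
T1:
  2·area = 42  (B↔C swapped to make it positive)
  edge (6, 4)→(10, 2): d=(4,-2) top-left  bias=+0
  edge (10, 2)→(1, 17): d=(-9,15) right/bottom  bias=-1
  edge (1, 17)→(6, 4): d=(5,-13) top-left  bias=+0
    (4,1)@(9, 3): e=[2,6,34] → #
    (5,1)@(11, 3): e=[6,-24,60] → ·
    (3,2)@(7, 5): e=[6,18,18] → #
    (4,2)@(9, 5): e=[10,-12,44] → ·
    (2,3)@(5, 7): e=[10,30,2] → #
    (3,3)@(7, 7): e=[14,0,28] → ·  [on edge]
    (2,4)@(5, 9): e=[18,12,12] → #
    (3,4)@(7, 9): e=[22,-18,38] → ·
    (2,5)@(5, 11): e=[26,-6,22] → ·
    (1,6)@(3, 13): e=[30,6,6] → #
    (2,6)@(5, 13): e=[34,-24,32] → ·
    (1,7)@(3, 15): e=[38,-12,16] → ·
    (0,8)@(1, 17): e=[42,0,0] → ·  [on edge]
  covered (5 px):
    · · · · · ·
    · · · · # ·
    · · · # · ·
    · · # · · ·
    · · # · · ·
    · · · · · ·
    · # · · · ·
    · · · · · ·
    · · · · · ·
T2:
  2·area = 12
  edge (8, 4)→(2, 18): d=(-6,14) right/bottom  bias=-1
  edge (2, 18)→(8, 2): d=(6,-16) top-left  bias=+0
  edge (8, 2)→(8, 4): d=(0,2) right/bottom  bias=-1
    (3,2)@(7, 5): e=[8,2,2] → #
    (4,2)@(9, 5): e=[-20,34,-2] → ·
    (3,3)@(7, 7): e=[-4,14,2] → ·
    (2,5)@(5, 11): e=[0,6,6] → ·  [on edge]
  covered (1 px):
    · · · · · ·
    · · · · · ·
    · · · # · ·
    · · · · · ·
    · · · · · ·
    · · · · · ·
    · · · · · ·
    · · · · · ·
    · · · · · ·

Z-buffer (winner per pixel, '.' = empty):
  . . . . . .
  . . 0 0 1 .
  . 0 0 2 . .
  0 0 1 . . .
  0 0 1 . . .
  . 0 . . . .
  . 1 . . . .
  . . . . . .
  . . . . . .

Answer: 1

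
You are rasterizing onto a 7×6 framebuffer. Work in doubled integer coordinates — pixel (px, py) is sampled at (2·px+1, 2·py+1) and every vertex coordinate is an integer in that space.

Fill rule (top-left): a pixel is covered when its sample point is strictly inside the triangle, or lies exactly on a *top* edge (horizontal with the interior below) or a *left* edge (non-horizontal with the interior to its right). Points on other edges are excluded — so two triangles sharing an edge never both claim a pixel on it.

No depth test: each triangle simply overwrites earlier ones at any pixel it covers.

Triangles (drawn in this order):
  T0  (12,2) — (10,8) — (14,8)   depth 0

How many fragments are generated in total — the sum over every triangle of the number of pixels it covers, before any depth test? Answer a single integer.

T0:
  2·area = 24  (B↔C swapped to make it positive)
  edge (12, 2)→(14, 8): d=(2,6) right/bottom  bias=-1
  edge (14, 8)→(10, 8): d=(-4,0) right/bottom  bias=-1
  edge (10, 8)→(12, 2): d=(2,-6) top-left  bias=+0
    (5,2)@(11, 5): e=[12,12,0] → X  [on edge]
    (6,2)@(13, 5): e=[0,12,12] → .  [on edge]
    (5,3)@(11, 7): e=[16,4,4] → X
    (6,3)@(13, 7): e=[4,4,16] → X
    (5,4)@(11, 9): e=[20,-4,8] → .
    (6,4)@(13, 9): e=[8,-4,20] → .
    (4,5)@(9, 11): e=[36,-12,0] → .  [on edge]
  covered (3 px):
    . . . . . . .
    . . . . . . .
    . . . . . X .
    . . . . . X X
    . . . . . . .
    . . . . . . .

Result: 3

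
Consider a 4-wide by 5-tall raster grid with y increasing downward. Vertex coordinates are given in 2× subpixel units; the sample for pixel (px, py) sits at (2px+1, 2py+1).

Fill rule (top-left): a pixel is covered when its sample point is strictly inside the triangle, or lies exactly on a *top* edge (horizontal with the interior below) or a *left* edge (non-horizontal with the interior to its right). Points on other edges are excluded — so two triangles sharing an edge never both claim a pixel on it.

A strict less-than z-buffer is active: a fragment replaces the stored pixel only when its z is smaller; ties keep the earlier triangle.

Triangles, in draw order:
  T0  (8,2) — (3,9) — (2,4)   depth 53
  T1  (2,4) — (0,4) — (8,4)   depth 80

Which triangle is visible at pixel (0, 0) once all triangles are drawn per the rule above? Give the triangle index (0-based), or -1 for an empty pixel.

T0:
  2·area = 32
  edge (8, 2)→(3, 9): d=(-5,7) right/bottom  bias=-1
  edge (3, 9)→(2, 4): d=(-1,-5) top-left  bias=+0
  edge (2, 4)→(8, 2): d=(6,-2) top-left  bias=+0
    (2,1)@(5, 3): e=[16,16,0] → X  [on edge]
    (3,1)@(7, 3): e=[2,26,4] → X
    (1,2)@(3, 5): e=[20,4,8] → X
    (3,2)@(7, 5): e=[-8,24,16] → .
    (1,3)@(3, 7): e=[10,2,20] → X
    (2,3)@(5, 7): e=[-4,12,24] → .
    (1,4)@(3, 9): e=[0,0,32] → .  [on edge]
  covered (5 px):
    . . . .
    . . X X
    . X X .
    . X . .
    . . . .
T1:
  degenerate (2·area = 0) — covers nothing

Z-buffer (winner per pixel, '.' = empty):
  . . . .
  . . 0 0
  . 0 0 .
  . 0 . .
  . . . .

Final: -1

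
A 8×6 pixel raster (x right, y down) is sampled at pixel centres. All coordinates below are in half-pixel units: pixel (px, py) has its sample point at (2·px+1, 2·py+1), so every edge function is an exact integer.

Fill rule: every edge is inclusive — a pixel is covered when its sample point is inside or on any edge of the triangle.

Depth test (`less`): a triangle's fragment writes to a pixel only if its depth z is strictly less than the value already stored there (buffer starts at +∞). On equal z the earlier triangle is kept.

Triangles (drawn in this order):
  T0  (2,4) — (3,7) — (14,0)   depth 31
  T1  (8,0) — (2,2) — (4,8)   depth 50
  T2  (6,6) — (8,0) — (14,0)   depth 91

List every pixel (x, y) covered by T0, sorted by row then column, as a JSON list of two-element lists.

T0:
  2·area = 40  (B↔C swapped to make it positive)
  edge (2, 4)→(14, 0): d=(12,-4) inclusive
  edge (14, 0)→(3, 7): d=(-11,7) inclusive
  edge (3, 7)→(2, 4): d=(-1,-3) inclusive
    (0,0)@(1, 1): e=[-40,80,0] → ·  [on edge]
    (5,0)@(11, 1): e=[0,10,30] → #  [on edge]
    (6,0)@(13, 1): e=[8,-4,36] → ·
    (2,1)@(5, 3): e=[0,30,10] → #  [on edge]
    (3,1)@(7, 3): e=[8,16,16] → #
    (4,1)@(9, 3): e=[16,2,22] → #
    (5,1)@(11, 3): e=[24,-12,28] → ·
    (1,2)@(3, 5): e=[16,22,2] → #
    (3,2)@(7, 5): e=[32,-6,14] → ·
    (4,2)@(9, 5): e=[40,-20,20] → ·
    (1,3)@(3, 7): e=[40,0,0] → #  [on edge]
    (2,3)@(5, 7): e=[48,-14,6] → ·
  covered (7 px):
    · · · · · # · ·
    · · # # # · · ·
    · # # · · · · ·
    · # · · · · · ·
    · · · · · · · ·
    · · · · · · · ·
T1:
  2·area = 40  (B↔C swapped to make it positive)
  edge (8, 0)→(4, 8): d=(-4,8) inclusive
  edge (4, 8)→(2, 2): d=(-2,-6) inclusive
  edge (2, 2)→(8, 0): d=(6,-2) inclusive
    (2,0)@(5, 1): e=[20,20,0] → #  [on edge]
    (3,0)@(7, 1): e=[4,32,4] → #
    (4,0)@(9, 1): e=[-12,44,8] → ·
    (1,1)@(3, 3): e=[28,4,8] → #
    (3,1)@(7, 3): e=[-4,28,16] → ·
    (1,2)@(3, 5): e=[20,0,20] → #  [on edge]
    (3,2)@(7, 5): e=[-12,24,28] → ·
    (1,3)@(3, 7): e=[12,-4,32] → ·
    (2,3)@(5, 7): e=[-4,8,36] → ·
    (2,5)@(5, 11): e=[-20,0,60] → ·  [on edge]
  covered (6 px):
    · · # # · · · ·
    · # # · · · · ·
    · # # · · · · ·
    · · · · · · · ·
    · · · · · · · ·
    · · · · · · · ·
T2:
  2·area = 36
  edge (6, 6)→(8, 0): d=(2,-6) inclusive
  edge (8, 0)→(14, 0): d=(6,0) inclusive
  edge (14, 0)→(6, 6): d=(-8,6) inclusive
    (4,0)@(9, 1): e=[8,6,22] → #
    (5,0)@(11, 1): e=[20,6,10] → #
    (6,0)@(13, 1): e=[32,6,-2] → ·
    (3,1)@(7, 3): e=[0,18,18] → #  [on edge]
    (5,1)@(11, 3): e=[24,18,-6] → ·
    (3,2)@(7, 5): e=[4,30,2] → #
    (4,2)@(9, 5): e=[16,30,-10] → ·
    (3,3)@(7, 7): e=[8,42,-14] → ·
    (2,4)@(5, 9): e=[0,54,-18] → ·  [on edge]
  covered (5 px):
    · · · · # # · ·
    · · · # # · · ·
    · · · # · · · ·
    · · · · · · · ·
    · · · · · · · ·
    · · · · · · · ·

Answer: [[5,0],[2,1],[3,1],[4,1],[1,2],[2,2],[1,3]]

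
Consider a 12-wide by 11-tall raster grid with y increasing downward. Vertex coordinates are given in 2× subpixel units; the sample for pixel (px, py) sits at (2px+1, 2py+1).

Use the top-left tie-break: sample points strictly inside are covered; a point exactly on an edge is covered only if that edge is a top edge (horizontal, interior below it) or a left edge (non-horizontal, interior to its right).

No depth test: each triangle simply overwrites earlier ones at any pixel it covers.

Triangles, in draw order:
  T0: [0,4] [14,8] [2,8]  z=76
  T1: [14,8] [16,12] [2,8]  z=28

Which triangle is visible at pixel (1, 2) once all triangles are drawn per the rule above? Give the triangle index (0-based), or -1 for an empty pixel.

T0:
  2·area = 48
  edge (0, 4)→(14, 8): d=(14,4) right/bottom  bias=-1
  edge (14, 8)→(2, 8): d=(-12,0) right/bottom  bias=-1
  edge (2, 8)→(0, 4): d=(-2,-4) top-left  bias=+0
    (0,2)@(1, 5): e=[10,36,2] → █
    (1,2)@(3, 5): e=[2,36,10] → █
    (2,2)@(5, 5): e=[-6,36,18] → ·
    (0,3)@(1, 7): e=[38,12,-2] → ·
    (1,3)@(3, 7): e=[30,12,6] → █
    (2,3)@(5, 7): e=[22,12,14] → █
    (3,3)@(7, 7): e=[14,12,22] → █
    (4,3)@(9, 7): e=[6,12,30] → █
    (5,3)@(11, 7): e=[-2,12,38] → ·
    (1,4)@(3, 9): e=[58,-12,2] → ·
    (2,4)@(5, 9): e=[50,-12,10] → ·
    (3,4)@(7, 9): e=[42,-12,18] → ·
  covered (6 px):
    · · · · · · · · · · · ·
    · · · · · · · · · · · ·
    █ █ · · · · · · · · · ·
    · █ █ █ █ · · · · · · ·
    · · · · · · · · · · · ·
    · · · · · · · · · · · ·
    · · · · · · · · · · · ·
    · · · · · · · · · · · ·
    · · · · · · · · · · · ·
    · · · · · · · · · · · ·
    · · · · · · · · · · · ·
T1:
  2·area = 48
  edge (14, 8)→(16, 12): d=(2,4) right/bottom  bias=-1
  edge (16, 12)→(2, 8): d=(-14,-4) top-left  bias=+0
  edge (2, 8)→(14, 8): d=(12,0) top-left  bias=+0
    (3,4)@(7, 9): e=[30,6,12] → █
    (4,4)@(9, 9): e=[22,14,12] → █
    (5,4)@(11, 9): e=[14,22,12] → █
    (6,4)@(13, 9): e=[6,30,12] → █
    (7,4)@(15, 9): e=[-2,38,12] → ·
    (3,5)@(7, 11): e=[34,-22,36] → ·
    (4,5)@(9, 11): e=[26,-14,36] → ·
    (5,5)@(11, 11): e=[18,-6,36] → ·
    (6,5)@(13, 11): e=[10,2,36] → █
    (7,5)@(15, 11): e=[2,10,36] → █
    (8,5)@(17, 11): e=[-6,18,36] → ·
    (6,6)@(13, 13): e=[14,-26,60] → ·
  covered (6 px):
    · · · · · · · · · · · ·
    · · · · · · · · · · · ·
    · · · · · · · · · · · ·
    · · · · · · · · · · · ·
    · · · █ █ █ █ · · · · ·
    · · · · · · █ █ · · · ·
    · · · · · · · · · · · ·
    · · · · · · · · · · · ·
    · · · · · · · · · · · ·
    · · · · · · · · · · · ·
    · · · · · · · · · · · ·

Z-buffer (winner per pixel, '.' = empty):
  . . . . . . . . . . . .
  . . . . . . . . . . . .
  0 0 . . . . . . . . . .
  . 0 0 0 0 . . . . . . .
  . . . 1 1 1 1 . . . . .
  . . . . . . 1 1 . . . .
  . . . . . . . . . . . .
  . . . . . . . . . . . .
  . . . . . . . . . . . .
  . . . . . . . . . . . .
  . . . . . . . . . . . .

Result: 0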